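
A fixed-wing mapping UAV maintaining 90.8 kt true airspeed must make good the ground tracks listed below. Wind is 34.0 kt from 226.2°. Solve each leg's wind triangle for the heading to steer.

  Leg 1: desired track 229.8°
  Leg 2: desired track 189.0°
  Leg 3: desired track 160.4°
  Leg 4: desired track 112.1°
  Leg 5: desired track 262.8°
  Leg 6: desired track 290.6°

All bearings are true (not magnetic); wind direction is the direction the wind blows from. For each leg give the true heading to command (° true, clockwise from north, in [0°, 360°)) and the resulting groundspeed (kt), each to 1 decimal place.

Leg 1: desired track 229.8°; wind correction -1.3° → command heading 228.5°, groundspeed 56.8 kt
Leg 2: desired track 189.0°; wind correction +13.1° → command heading 202.1°, groundspeed 61.4 kt
Leg 3: desired track 160.4°; wind correction +20.0° → command heading 180.4°, groundspeed 71.4 kt
Leg 4: desired track 112.1°; wind correction +20.0° → command heading 132.1°, groundspeed 99.2 kt
Leg 5: desired track 262.8°; wind correction -12.9° → command heading 249.9°, groundspeed 61.2 kt
Leg 6: desired track 290.6°; wind correction -19.7° → command heading 270.9°, groundspeed 70.8 kt

Leg 1: heading=228.5°, groundspeed=56.8 kt
Leg 2: heading=202.1°, groundspeed=61.4 kt
Leg 3: heading=180.4°, groundspeed=71.4 kt
Leg 4: heading=132.1°, groundspeed=99.2 kt
Leg 5: heading=249.9°, groundspeed=61.2 kt
Leg 6: heading=270.9°, groundspeed=70.8 kt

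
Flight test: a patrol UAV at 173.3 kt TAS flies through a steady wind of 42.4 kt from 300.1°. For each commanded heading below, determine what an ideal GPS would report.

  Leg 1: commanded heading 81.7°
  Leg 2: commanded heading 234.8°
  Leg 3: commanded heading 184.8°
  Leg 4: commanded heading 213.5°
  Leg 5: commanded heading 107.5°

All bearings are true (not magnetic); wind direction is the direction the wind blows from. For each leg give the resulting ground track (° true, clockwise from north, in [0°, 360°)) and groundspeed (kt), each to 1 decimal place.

Leg 1: heading 81.7°; drift +7.3° → track 89.0°, groundspeed 208.2 kt
Leg 2: heading 234.8°; drift -13.9° → track 220.9°, groundspeed 160.3 kt
Leg 3: heading 184.8°; drift -11.3° → track 173.5°, groundspeed 195.2 kt
Leg 4: heading 213.5°; drift -13.9° → track 199.6°, groundspeed 176.0 kt
Leg 5: heading 107.5°; drift +2.5° → track 110.0°, groundspeed 214.9 kt

Leg 1: track=89.0°, groundspeed=208.2 kt
Leg 2: track=220.9°, groundspeed=160.3 kt
Leg 3: track=173.5°, groundspeed=195.2 kt
Leg 4: track=199.6°, groundspeed=176.0 kt
Leg 5: track=110.0°, groundspeed=214.9 kt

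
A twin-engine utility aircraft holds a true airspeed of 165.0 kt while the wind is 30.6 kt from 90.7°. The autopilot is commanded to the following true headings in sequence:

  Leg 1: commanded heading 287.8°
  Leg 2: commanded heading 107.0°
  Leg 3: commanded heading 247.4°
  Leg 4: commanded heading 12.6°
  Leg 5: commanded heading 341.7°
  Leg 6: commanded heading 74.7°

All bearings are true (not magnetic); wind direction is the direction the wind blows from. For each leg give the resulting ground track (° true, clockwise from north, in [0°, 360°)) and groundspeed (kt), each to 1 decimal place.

Leg 1: track=285.1°, groundspeed=194.5 kt
Leg 2: track=110.6°, groundspeed=135.9 kt
Leg 3: track=251.0°, groundspeed=193.5 kt
Leg 4: track=1.9°, groundspeed=161.5 kt
Leg 5: track=332.3°, groundspeed=177.3 kt
Leg 6: track=71.1°, groundspeed=135.8 kt

Leg 1: heading 287.8°; drift -2.7° → track 285.1°, groundspeed 194.5 kt
Leg 2: heading 107.0°; drift +3.6° → track 110.6°, groundspeed 135.9 kt
Leg 3: heading 247.4°; drift +3.6° → track 251.0°, groundspeed 193.5 kt
Leg 4: heading 12.6°; drift -10.7° → track 1.9°, groundspeed 161.5 kt
Leg 5: heading 341.7°; drift -9.4° → track 332.3°, groundspeed 177.3 kt
Leg 6: heading 74.7°; drift -3.6° → track 71.1°, groundspeed 135.8 kt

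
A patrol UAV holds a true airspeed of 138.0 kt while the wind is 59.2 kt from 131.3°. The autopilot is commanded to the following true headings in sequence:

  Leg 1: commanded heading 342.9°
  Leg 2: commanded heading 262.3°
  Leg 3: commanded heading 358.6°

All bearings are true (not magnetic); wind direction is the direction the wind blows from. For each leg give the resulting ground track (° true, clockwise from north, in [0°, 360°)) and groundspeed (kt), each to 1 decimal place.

Leg 1: track=333.6°, groundspeed=191.0 kt
Leg 2: track=276.5°, groundspeed=182.4 kt
Leg 3: track=344.9°, groundspeed=183.4 kt

Leg 1: heading 342.9°; drift -9.3° → track 333.6°, groundspeed 191.0 kt
Leg 2: heading 262.3°; drift +14.2° → track 276.5°, groundspeed 182.4 kt
Leg 3: heading 358.6°; drift -13.7° → track 344.9°, groundspeed 183.4 kt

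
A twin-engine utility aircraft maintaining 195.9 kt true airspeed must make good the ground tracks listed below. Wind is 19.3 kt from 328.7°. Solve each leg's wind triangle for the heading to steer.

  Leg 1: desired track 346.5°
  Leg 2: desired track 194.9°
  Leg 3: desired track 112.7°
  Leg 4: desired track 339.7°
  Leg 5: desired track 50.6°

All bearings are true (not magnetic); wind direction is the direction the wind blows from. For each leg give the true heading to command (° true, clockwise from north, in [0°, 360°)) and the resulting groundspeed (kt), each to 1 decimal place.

Leg 1: heading=344.8°, groundspeed=177.4 kt
Leg 2: heading=199.0°, groundspeed=208.8 kt
Leg 3: heading=109.4°, groundspeed=211.2 kt
Leg 4: heading=338.6°, groundspeed=176.9 kt
Leg 5: heading=45.0°, groundspeed=192.2 kt

Leg 1: desired track 346.5°; wind correction -1.7° → command heading 344.8°, groundspeed 177.4 kt
Leg 2: desired track 194.9°; wind correction +4.1° → command heading 199.0°, groundspeed 208.8 kt
Leg 3: desired track 112.7°; wind correction -3.3° → command heading 109.4°, groundspeed 211.2 kt
Leg 4: desired track 339.7°; wind correction -1.1° → command heading 338.6°, groundspeed 176.9 kt
Leg 5: desired track 50.6°; wind correction -5.6° → command heading 45.0°, groundspeed 192.2 kt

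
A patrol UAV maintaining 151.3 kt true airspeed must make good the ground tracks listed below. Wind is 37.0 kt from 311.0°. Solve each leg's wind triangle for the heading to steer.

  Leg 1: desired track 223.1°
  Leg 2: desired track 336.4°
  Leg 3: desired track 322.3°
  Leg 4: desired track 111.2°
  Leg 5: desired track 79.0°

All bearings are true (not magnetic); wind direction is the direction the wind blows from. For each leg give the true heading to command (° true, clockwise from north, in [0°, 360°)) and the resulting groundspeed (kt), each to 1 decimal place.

Leg 1: desired track 223.1°; wind correction +14.1° → command heading 237.2°, groundspeed 145.4 kt
Leg 2: desired track 336.4°; wind correction -6.0° → command heading 330.4°, groundspeed 117.0 kt
Leg 3: desired track 322.3°; wind correction -2.7° → command heading 319.6°, groundspeed 114.8 kt
Leg 4: desired track 111.2°; wind correction -4.8° → command heading 106.4°, groundspeed 185.6 kt
Leg 5: desired track 79.0°; wind correction -11.1° → command heading 67.9°, groundspeed 171.2 kt

Leg 1: heading=237.2°, groundspeed=145.4 kt
Leg 2: heading=330.4°, groundspeed=117.0 kt
Leg 3: heading=319.6°, groundspeed=114.8 kt
Leg 4: heading=106.4°, groundspeed=185.6 kt
Leg 5: heading=67.9°, groundspeed=171.2 kt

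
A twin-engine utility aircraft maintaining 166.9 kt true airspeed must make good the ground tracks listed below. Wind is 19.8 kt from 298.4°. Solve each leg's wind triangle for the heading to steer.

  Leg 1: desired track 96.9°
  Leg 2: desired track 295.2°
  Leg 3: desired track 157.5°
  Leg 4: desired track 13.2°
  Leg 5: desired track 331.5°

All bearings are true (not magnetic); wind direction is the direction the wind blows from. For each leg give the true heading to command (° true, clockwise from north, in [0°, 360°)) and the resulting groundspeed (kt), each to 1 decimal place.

Leg 1: desired track 96.9°; wind correction -2.5° → command heading 94.4°, groundspeed 185.2 kt
Leg 2: desired track 295.2°; wind correction +0.4° → command heading 295.6°, groundspeed 147.1 kt
Leg 3: desired track 157.5°; wind correction +4.3° → command heading 161.8°, groundspeed 181.8 kt
Leg 4: desired track 13.2°; wind correction -6.6° → command heading 6.6°, groundspeed 160.6 kt
Leg 5: desired track 331.5°; wind correction -3.7° → command heading 327.8°, groundspeed 150.0 kt

Leg 1: heading=94.4°, groundspeed=185.2 kt
Leg 2: heading=295.6°, groundspeed=147.1 kt
Leg 3: heading=161.8°, groundspeed=181.8 kt
Leg 4: heading=6.6°, groundspeed=160.6 kt
Leg 5: heading=327.8°, groundspeed=150.0 kt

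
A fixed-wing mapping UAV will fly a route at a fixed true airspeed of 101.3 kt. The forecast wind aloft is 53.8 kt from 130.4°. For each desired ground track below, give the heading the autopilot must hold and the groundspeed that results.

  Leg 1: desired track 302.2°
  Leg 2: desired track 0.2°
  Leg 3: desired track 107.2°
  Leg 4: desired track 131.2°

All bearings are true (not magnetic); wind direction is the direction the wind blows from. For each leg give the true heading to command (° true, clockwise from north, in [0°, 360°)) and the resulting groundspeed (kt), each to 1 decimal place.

Leg 1: heading=297.9°, groundspeed=154.3 kt
Leg 2: heading=24.1°, groundspeed=127.3 kt
Leg 3: heading=119.3°, groundspeed=49.6 kt
Leg 4: heading=130.8°, groundspeed=47.5 kt

Leg 1: desired track 302.2°; wind correction -4.3° → command heading 297.9°, groundspeed 154.3 kt
Leg 2: desired track 0.2°; wind correction +23.9° → command heading 24.1°, groundspeed 127.3 kt
Leg 3: desired track 107.2°; wind correction +12.1° → command heading 119.3°, groundspeed 49.6 kt
Leg 4: desired track 131.2°; wind correction -0.4° → command heading 130.8°, groundspeed 47.5 kt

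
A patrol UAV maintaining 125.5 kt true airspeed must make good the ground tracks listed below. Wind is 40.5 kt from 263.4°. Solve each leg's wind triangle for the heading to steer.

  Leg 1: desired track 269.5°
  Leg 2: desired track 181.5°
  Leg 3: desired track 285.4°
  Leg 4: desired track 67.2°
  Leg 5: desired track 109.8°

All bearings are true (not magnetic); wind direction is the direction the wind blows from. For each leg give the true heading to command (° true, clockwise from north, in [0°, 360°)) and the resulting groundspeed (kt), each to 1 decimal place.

Leg 1: desired track 269.5°; wind correction -2.0° → command heading 267.5°, groundspeed 85.2 kt
Leg 2: desired track 181.5°; wind correction +18.6° → command heading 200.1°, groundspeed 113.2 kt
Leg 3: desired track 285.4°; wind correction -6.9° → command heading 278.5°, groundspeed 87.0 kt
Leg 4: desired track 67.2°; wind correction -5.2° → command heading 62.0°, groundspeed 163.9 kt
Leg 5: desired track 109.8°; wind correction +8.2° → command heading 118.0°, groundspeed 160.5 kt

Leg 1: heading=267.5°, groundspeed=85.2 kt
Leg 2: heading=200.1°, groundspeed=113.2 kt
Leg 3: heading=278.5°, groundspeed=87.0 kt
Leg 4: heading=62.0°, groundspeed=163.9 kt
Leg 5: heading=118.0°, groundspeed=160.5 kt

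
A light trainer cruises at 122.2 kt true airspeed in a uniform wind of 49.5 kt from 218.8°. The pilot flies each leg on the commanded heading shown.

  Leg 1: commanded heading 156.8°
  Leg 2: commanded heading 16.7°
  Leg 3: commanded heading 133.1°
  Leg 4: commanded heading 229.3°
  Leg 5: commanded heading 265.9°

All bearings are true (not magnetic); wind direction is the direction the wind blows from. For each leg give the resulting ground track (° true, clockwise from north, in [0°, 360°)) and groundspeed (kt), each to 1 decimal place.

Leg 1: track=133.0°, groundspeed=108.2 kt
Leg 2: track=23.0°, groundspeed=169.1 kt
Leg 3: track=110.5°, groundspeed=128.4 kt
Leg 4: track=236.3°, groundspeed=74.1 kt
Leg 5: track=288.2°, groundspeed=95.6 kt

Leg 1: heading 156.8°; drift -23.8° → track 133.0°, groundspeed 108.2 kt
Leg 2: heading 16.7°; drift +6.3° → track 23.0°, groundspeed 169.1 kt
Leg 3: heading 133.1°; drift -22.6° → track 110.5°, groundspeed 128.4 kt
Leg 4: heading 229.3°; drift +7.0° → track 236.3°, groundspeed 74.1 kt
Leg 5: heading 265.9°; drift +22.3° → track 288.2°, groundspeed 95.6 kt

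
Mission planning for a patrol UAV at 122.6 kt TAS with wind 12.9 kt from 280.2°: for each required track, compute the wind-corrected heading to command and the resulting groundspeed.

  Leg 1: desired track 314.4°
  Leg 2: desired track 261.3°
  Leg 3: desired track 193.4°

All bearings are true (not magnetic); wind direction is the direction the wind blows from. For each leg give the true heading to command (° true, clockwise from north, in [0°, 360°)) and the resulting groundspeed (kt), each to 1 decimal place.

Leg 1: desired track 314.4°; wind correction -3.4° → command heading 311.0°, groundspeed 111.7 kt
Leg 2: desired track 261.3°; wind correction +2.0° → command heading 263.3°, groundspeed 110.3 kt
Leg 3: desired track 193.4°; wind correction +6.0° → command heading 199.4°, groundspeed 121.2 kt

Leg 1: heading=311.0°, groundspeed=111.7 kt
Leg 2: heading=263.3°, groundspeed=110.3 kt
Leg 3: heading=199.4°, groundspeed=121.2 kt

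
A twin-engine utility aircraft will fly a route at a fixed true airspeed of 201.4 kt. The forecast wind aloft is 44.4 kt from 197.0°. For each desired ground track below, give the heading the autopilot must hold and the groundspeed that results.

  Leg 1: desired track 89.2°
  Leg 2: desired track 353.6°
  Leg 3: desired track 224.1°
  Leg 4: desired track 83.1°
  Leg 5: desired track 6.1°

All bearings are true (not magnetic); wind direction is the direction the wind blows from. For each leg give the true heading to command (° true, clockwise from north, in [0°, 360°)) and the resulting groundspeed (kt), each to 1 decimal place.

Leg 1: heading=101.3°, groundspeed=210.5 kt
Leg 2: heading=348.6°, groundspeed=241.4 kt
Leg 3: heading=218.3°, groundspeed=160.9 kt
Leg 4: heading=94.7°, groundspeed=215.3 kt
Leg 5: heading=3.7°, groundspeed=244.8 kt

Leg 1: desired track 89.2°; wind correction +12.1° → command heading 101.3°, groundspeed 210.5 kt
Leg 2: desired track 353.6°; wind correction -5.0° → command heading 348.6°, groundspeed 241.4 kt
Leg 3: desired track 224.1°; wind correction -5.8° → command heading 218.3°, groundspeed 160.9 kt
Leg 4: desired track 83.1°; wind correction +11.6° → command heading 94.7°, groundspeed 215.3 kt
Leg 5: desired track 6.1°; wind correction -2.4° → command heading 3.7°, groundspeed 244.8 kt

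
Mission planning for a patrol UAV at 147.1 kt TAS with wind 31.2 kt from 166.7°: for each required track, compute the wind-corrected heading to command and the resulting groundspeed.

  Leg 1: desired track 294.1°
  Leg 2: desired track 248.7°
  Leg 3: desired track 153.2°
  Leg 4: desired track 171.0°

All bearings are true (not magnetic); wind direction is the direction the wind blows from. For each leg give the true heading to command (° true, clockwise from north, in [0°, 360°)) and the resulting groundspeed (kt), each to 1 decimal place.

Leg 1: desired track 294.1°; wind correction -9.7° → command heading 284.4°, groundspeed 163.9 kt
Leg 2: desired track 248.7°; wind correction -12.1° → command heading 236.6°, groundspeed 139.5 kt
Leg 3: desired track 153.2°; wind correction +2.8° → command heading 156.0°, groundspeed 116.6 kt
Leg 4: desired track 171.0°; wind correction -0.9° → command heading 170.1°, groundspeed 116.0 kt

Leg 1: heading=284.4°, groundspeed=163.9 kt
Leg 2: heading=236.6°, groundspeed=139.5 kt
Leg 3: heading=156.0°, groundspeed=116.6 kt
Leg 4: heading=170.1°, groundspeed=116.0 kt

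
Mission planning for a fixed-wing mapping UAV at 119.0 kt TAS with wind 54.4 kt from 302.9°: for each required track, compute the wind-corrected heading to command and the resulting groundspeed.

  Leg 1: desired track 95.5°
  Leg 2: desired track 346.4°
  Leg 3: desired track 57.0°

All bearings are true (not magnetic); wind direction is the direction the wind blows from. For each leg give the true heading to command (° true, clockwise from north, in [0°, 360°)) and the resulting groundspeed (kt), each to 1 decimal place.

Leg 1: desired track 95.5°; wind correction -12.1° → command heading 83.4°, groundspeed 164.6 kt
Leg 2: desired track 346.4°; wind correction -18.3° → command heading 328.1°, groundspeed 73.5 kt
Leg 3: desired track 57.0°; wind correction -24.7° → command heading 32.3°, groundspeed 130.4 kt

Leg 1: heading=83.4°, groundspeed=164.6 kt
Leg 2: heading=328.1°, groundspeed=73.5 kt
Leg 3: heading=32.3°, groundspeed=130.4 kt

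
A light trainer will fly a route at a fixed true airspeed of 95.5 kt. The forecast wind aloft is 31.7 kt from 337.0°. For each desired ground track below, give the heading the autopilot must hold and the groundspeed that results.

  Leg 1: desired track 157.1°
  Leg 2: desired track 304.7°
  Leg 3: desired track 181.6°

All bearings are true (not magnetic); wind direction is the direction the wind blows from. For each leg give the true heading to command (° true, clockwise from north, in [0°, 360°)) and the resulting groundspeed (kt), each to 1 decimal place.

Leg 1: desired track 157.1°; wind correction +0.0° → command heading 157.1°, groundspeed 127.2 kt
Leg 2: desired track 304.7°; wind correction +10.2° → command heading 314.9°, groundspeed 67.2 kt
Leg 3: desired track 181.6°; wind correction +7.9° → command heading 189.5°, groundspeed 123.4 kt

Leg 1: heading=157.1°, groundspeed=127.2 kt
Leg 2: heading=314.9°, groundspeed=67.2 kt
Leg 3: heading=189.5°, groundspeed=123.4 kt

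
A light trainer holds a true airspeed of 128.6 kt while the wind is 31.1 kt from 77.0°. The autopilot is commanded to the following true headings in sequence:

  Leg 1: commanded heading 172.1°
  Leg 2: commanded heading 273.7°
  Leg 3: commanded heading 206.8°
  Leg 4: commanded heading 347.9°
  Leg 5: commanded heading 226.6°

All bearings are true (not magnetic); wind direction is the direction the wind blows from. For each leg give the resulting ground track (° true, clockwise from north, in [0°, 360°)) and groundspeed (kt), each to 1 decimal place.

Leg 1: heading 172.1°; drift +13.3° → track 185.4°, groundspeed 135.0 kt
Leg 2: heading 273.7°; drift -3.2° → track 270.5°, groundspeed 158.6 kt
Leg 3: heading 206.8°; drift +9.1° → track 215.9°, groundspeed 150.4 kt
Leg 4: heading 347.9°; drift -13.6° → track 334.3°, groundspeed 131.8 kt
Leg 5: heading 226.6°; drift +5.8° → track 232.4°, groundspeed 156.2 kt

Leg 1: track=185.4°, groundspeed=135.0 kt
Leg 2: track=270.5°, groundspeed=158.6 kt
Leg 3: track=215.9°, groundspeed=150.4 kt
Leg 4: track=334.3°, groundspeed=131.8 kt
Leg 5: track=232.4°, groundspeed=156.2 kt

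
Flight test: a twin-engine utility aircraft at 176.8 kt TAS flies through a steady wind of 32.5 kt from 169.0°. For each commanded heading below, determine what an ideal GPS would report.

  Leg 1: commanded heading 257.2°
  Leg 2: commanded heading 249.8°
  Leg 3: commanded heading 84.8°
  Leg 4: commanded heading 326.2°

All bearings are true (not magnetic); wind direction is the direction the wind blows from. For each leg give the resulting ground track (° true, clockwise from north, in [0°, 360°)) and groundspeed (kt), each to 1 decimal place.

Leg 1: track=267.7°, groundspeed=178.8 kt
Leg 2: track=260.4°, groundspeed=174.6 kt
Leg 3: track=74.2°, groundspeed=176.5 kt
Leg 4: track=329.7°, groundspeed=207.1 kt

Leg 1: heading 257.2°; drift +10.5° → track 267.7°, groundspeed 178.8 kt
Leg 2: heading 249.8°; drift +10.6° → track 260.4°, groundspeed 174.6 kt
Leg 3: heading 84.8°; drift -10.6° → track 74.2°, groundspeed 176.5 kt
Leg 4: heading 326.2°; drift +3.5° → track 329.7°, groundspeed 207.1 kt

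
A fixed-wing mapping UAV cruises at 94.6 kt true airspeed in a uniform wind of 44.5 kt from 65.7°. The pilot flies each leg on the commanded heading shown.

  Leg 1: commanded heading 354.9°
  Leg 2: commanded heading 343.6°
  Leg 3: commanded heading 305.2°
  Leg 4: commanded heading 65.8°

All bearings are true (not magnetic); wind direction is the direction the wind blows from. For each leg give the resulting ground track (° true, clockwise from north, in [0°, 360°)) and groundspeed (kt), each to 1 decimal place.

Leg 1: heading 354.9°; drift -27.7° → track 327.2°, groundspeed 90.3 kt
Leg 2: heading 343.6°; drift -26.5° → track 317.1°, groundspeed 98.9 kt
Leg 3: heading 305.2°; drift -18.1° → track 287.1°, groundspeed 123.3 kt
Leg 4: heading 65.8°; drift +0.1° → track 65.9°, groundspeed 50.1 kt

Leg 1: track=327.2°, groundspeed=90.3 kt
Leg 2: track=317.1°, groundspeed=98.9 kt
Leg 3: track=287.1°, groundspeed=123.3 kt
Leg 4: track=65.9°, groundspeed=50.1 kt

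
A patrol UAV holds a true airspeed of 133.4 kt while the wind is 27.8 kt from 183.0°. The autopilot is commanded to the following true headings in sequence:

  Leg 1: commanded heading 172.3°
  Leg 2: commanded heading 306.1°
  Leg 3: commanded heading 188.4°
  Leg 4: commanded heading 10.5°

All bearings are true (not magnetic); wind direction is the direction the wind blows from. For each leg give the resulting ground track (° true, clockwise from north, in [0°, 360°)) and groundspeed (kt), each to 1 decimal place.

Leg 1: heading 172.3°; drift -2.8° → track 169.5°, groundspeed 106.2 kt
Leg 2: heading 306.1°; drift +8.9° → track 315.0°, groundspeed 150.4 kt
Leg 3: heading 188.4°; drift +1.4° → track 189.8°, groundspeed 105.8 kt
Leg 4: heading 10.5°; drift -1.3° → track 9.2°, groundspeed 161.0 kt

Leg 1: track=169.5°, groundspeed=106.2 kt
Leg 2: track=315.0°, groundspeed=150.4 kt
Leg 3: track=189.8°, groundspeed=105.8 kt
Leg 4: track=9.2°, groundspeed=161.0 kt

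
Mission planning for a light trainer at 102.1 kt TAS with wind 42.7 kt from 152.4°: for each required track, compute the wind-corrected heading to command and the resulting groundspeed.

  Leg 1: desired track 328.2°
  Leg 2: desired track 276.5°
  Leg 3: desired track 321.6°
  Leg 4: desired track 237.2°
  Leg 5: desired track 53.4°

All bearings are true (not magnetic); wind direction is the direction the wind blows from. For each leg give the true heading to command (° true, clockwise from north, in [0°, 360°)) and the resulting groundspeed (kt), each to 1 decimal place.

Leg 1: desired track 328.2°; wind correction -1.8° → command heading 326.4°, groundspeed 144.6 kt
Leg 2: desired track 276.5°; wind correction -20.3° → command heading 256.2°, groundspeed 119.7 kt
Leg 3: desired track 321.6°; wind correction -4.5° → command heading 317.1°, groundspeed 143.7 kt
Leg 4: desired track 237.2°; wind correction -24.6° → command heading 212.6°, groundspeed 89.0 kt
Leg 5: desired track 53.4°; wind correction +24.4° → command heading 77.8°, groundspeed 99.7 kt

Leg 1: heading=326.4°, groundspeed=144.6 kt
Leg 2: heading=256.2°, groundspeed=119.7 kt
Leg 3: heading=317.1°, groundspeed=143.7 kt
Leg 4: heading=212.6°, groundspeed=89.0 kt
Leg 5: heading=77.8°, groundspeed=99.7 kt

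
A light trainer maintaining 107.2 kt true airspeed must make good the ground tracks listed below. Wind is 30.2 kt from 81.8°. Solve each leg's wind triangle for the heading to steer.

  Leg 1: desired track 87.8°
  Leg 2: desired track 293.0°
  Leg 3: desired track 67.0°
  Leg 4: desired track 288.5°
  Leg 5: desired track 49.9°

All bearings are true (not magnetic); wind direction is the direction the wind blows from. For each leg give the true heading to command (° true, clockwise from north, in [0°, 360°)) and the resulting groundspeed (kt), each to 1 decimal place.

Leg 1: desired track 87.8°; wind correction -1.7° → command heading 86.1°, groundspeed 77.1 kt
Leg 2: desired track 293.0°; wind correction +8.4° → command heading 301.4°, groundspeed 131.9 kt
Leg 3: desired track 67.0°; wind correction +4.1° → command heading 71.1°, groundspeed 77.7 kt
Leg 4: desired track 288.5°; wind correction +7.3° → command heading 295.8°, groundspeed 133.3 kt
Leg 5: desired track 49.9°; wind correction +8.6° → command heading 58.5°, groundspeed 80.4 kt

Leg 1: heading=86.1°, groundspeed=77.1 kt
Leg 2: heading=301.4°, groundspeed=131.9 kt
Leg 3: heading=71.1°, groundspeed=77.7 kt
Leg 4: heading=295.8°, groundspeed=133.3 kt
Leg 5: heading=58.5°, groundspeed=80.4 kt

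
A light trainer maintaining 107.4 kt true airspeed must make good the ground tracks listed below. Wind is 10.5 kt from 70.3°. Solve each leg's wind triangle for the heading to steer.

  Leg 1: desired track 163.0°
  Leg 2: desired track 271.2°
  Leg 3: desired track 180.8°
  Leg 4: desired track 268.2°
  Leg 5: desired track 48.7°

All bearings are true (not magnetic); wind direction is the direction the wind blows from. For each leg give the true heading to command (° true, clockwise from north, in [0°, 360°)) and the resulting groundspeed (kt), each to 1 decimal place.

Leg 1: desired track 163.0°; wind correction -5.6° → command heading 157.4°, groundspeed 107.4 kt
Leg 2: desired track 271.2°; wind correction +2.0° → command heading 273.2°, groundspeed 117.1 kt
Leg 3: desired track 180.8°; wind correction -5.3° → command heading 175.5°, groundspeed 110.6 kt
Leg 4: desired track 268.2°; wind correction +1.7° → command heading 269.9°, groundspeed 117.3 kt
Leg 5: desired track 48.7°; wind correction +2.1° → command heading 50.8°, groundspeed 97.6 kt

Leg 1: heading=157.4°, groundspeed=107.4 kt
Leg 2: heading=273.2°, groundspeed=117.1 kt
Leg 3: heading=175.5°, groundspeed=110.6 kt
Leg 4: heading=269.9°, groundspeed=117.3 kt
Leg 5: heading=50.8°, groundspeed=97.6 kt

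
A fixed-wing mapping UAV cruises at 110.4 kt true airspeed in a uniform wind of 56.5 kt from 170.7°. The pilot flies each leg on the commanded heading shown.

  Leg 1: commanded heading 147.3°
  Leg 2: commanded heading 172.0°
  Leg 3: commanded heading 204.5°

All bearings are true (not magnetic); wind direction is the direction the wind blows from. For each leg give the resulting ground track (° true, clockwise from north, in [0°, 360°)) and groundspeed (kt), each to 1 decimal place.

Leg 1: track=126.3°, groundspeed=62.7 kt
Leg 2: track=173.4°, groundspeed=53.9 kt
Leg 3: track=230.9°, groundspeed=70.8 kt

Leg 1: heading 147.3°; drift -21.0° → track 126.3°, groundspeed 62.7 kt
Leg 2: heading 172.0°; drift +1.4° → track 173.4°, groundspeed 53.9 kt
Leg 3: heading 204.5°; drift +26.4° → track 230.9°, groundspeed 70.8 kt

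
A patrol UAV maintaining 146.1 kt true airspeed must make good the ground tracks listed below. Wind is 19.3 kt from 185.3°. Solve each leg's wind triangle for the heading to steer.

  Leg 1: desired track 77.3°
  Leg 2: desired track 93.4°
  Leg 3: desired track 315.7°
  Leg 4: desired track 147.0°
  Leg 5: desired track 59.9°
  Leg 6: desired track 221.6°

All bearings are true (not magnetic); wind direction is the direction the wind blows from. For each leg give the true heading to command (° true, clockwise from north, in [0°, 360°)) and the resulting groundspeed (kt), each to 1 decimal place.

Leg 1: heading=84.5°, groundspeed=150.9 kt
Leg 2: heading=101.0°, groundspeed=145.5 kt
Leg 3: heading=309.9°, groundspeed=157.9 kt
Leg 4: heading=151.7°, groundspeed=130.5 kt
Leg 5: heading=66.1°, groundspeed=156.4 kt
Leg 6: heading=217.1°, groundspeed=130.1 kt

Leg 1: desired track 77.3°; wind correction +7.2° → command heading 84.5°, groundspeed 150.9 kt
Leg 2: desired track 93.4°; wind correction +7.6° → command heading 101.0°, groundspeed 145.5 kt
Leg 3: desired track 315.7°; wind correction -5.8° → command heading 309.9°, groundspeed 157.9 kt
Leg 4: desired track 147.0°; wind correction +4.7° → command heading 151.7°, groundspeed 130.5 kt
Leg 5: desired track 59.9°; wind correction +6.2° → command heading 66.1°, groundspeed 156.4 kt
Leg 6: desired track 221.6°; wind correction -4.5° → command heading 217.1°, groundspeed 130.1 kt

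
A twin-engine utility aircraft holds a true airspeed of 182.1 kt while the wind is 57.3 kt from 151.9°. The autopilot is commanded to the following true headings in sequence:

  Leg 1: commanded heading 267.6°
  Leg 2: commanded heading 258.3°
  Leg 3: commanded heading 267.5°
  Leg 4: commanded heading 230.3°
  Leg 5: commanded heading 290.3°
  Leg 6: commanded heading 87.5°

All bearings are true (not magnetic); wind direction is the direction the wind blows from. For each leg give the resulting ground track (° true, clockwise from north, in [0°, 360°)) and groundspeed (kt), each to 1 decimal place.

Leg 1: heading 267.6°; drift +14.0° → track 281.6°, groundspeed 213.3 kt
Leg 2: heading 258.3°; drift +15.5° → track 273.8°, groundspeed 205.8 kt
Leg 3: heading 267.5°; drift +14.0° → track 281.5°, groundspeed 213.2 kt
Leg 4: heading 230.3°; drift +18.2° → track 248.5°, groundspeed 179.6 kt
Leg 5: heading 290.3°; drift +9.6° → track 299.9°, groundspeed 228.1 kt
Leg 6: heading 87.5°; drift -18.2° → track 69.3°, groundspeed 165.6 kt

Leg 1: track=281.6°, groundspeed=213.3 kt
Leg 2: track=273.8°, groundspeed=205.8 kt
Leg 3: track=281.5°, groundspeed=213.2 kt
Leg 4: track=248.5°, groundspeed=179.6 kt
Leg 5: track=299.9°, groundspeed=228.1 kt
Leg 6: track=69.3°, groundspeed=165.6 kt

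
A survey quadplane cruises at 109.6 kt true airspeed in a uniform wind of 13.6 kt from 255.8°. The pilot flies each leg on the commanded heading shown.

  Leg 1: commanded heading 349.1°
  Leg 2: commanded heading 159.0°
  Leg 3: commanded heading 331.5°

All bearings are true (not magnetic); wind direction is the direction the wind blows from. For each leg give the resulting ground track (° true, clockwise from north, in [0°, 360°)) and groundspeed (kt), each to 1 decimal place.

Leg 1: track=356.1°, groundspeed=111.2 kt
Leg 2: track=152.1°, groundspeed=112.0 kt
Leg 3: track=338.6°, groundspeed=107.1 kt

Leg 1: heading 349.1°; drift +7.0° → track 356.1°, groundspeed 111.2 kt
Leg 2: heading 159.0°; drift -6.9° → track 152.1°, groundspeed 112.0 kt
Leg 3: heading 331.5°; drift +7.1° → track 338.6°, groundspeed 107.1 kt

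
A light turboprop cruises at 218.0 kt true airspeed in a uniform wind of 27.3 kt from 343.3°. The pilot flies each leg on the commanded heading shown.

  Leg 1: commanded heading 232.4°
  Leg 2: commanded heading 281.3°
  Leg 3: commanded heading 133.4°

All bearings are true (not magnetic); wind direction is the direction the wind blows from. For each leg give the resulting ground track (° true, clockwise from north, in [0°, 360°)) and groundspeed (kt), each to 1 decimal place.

Leg 1: track=226.0°, groundspeed=229.2 kt
Leg 2: track=274.6°, groundspeed=206.6 kt
Leg 3: track=136.6°, groundspeed=242.0 kt

Leg 1: heading 232.4°; drift -6.4° → track 226.0°, groundspeed 229.2 kt
Leg 2: heading 281.3°; drift -6.7° → track 274.6°, groundspeed 206.6 kt
Leg 3: heading 133.4°; drift +3.2° → track 136.6°, groundspeed 242.0 kt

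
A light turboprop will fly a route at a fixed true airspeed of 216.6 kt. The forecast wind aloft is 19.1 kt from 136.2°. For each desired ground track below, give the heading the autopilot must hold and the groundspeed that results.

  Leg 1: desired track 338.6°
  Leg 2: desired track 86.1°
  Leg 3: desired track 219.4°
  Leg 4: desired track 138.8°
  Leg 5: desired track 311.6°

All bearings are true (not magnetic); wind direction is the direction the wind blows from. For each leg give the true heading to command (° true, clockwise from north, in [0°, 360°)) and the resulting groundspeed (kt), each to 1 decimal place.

Leg 1: desired track 338.6°; wind correction +1.9° → command heading 340.5°, groundspeed 234.1 kt
Leg 2: desired track 86.1°; wind correction +3.9° → command heading 90.0°, groundspeed 203.9 kt
Leg 3: desired track 219.4°; wind correction -5.0° → command heading 214.4°, groundspeed 213.5 kt
Leg 4: desired track 138.8°; wind correction -0.2° → command heading 138.6°, groundspeed 197.5 kt
Leg 5: desired track 311.6°; wind correction -0.4° → command heading 311.2°, groundspeed 235.6 kt

Leg 1: heading=340.5°, groundspeed=234.1 kt
Leg 2: heading=90.0°, groundspeed=203.9 kt
Leg 3: heading=214.4°, groundspeed=213.5 kt
Leg 4: heading=138.6°, groundspeed=197.5 kt
Leg 5: heading=311.2°, groundspeed=235.6 kt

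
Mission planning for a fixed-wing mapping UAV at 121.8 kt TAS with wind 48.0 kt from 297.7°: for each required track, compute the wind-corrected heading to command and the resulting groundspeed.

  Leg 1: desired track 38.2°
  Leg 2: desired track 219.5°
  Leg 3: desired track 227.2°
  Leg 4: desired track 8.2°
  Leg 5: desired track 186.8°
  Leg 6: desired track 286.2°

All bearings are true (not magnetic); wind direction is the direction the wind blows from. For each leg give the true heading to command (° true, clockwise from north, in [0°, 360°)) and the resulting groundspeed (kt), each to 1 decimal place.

Leg 1: desired track 38.2°; wind correction -22.8° → command heading 15.4°, groundspeed 121.0 kt
Leg 2: desired track 219.5°; wind correction +22.7° → command heading 242.2°, groundspeed 102.6 kt
Leg 3: desired track 227.2°; wind correction +21.8° → command heading 249.0°, groundspeed 97.1 kt
Leg 4: desired track 8.2°; wind correction -21.8° → command heading 346.4°, groundspeed 97.1 kt
Leg 5: desired track 186.8°; wind correction +21.6° → command heading 208.4°, groundspeed 130.4 kt
Leg 6: desired track 286.2°; wind correction +4.5° → command heading 290.7°, groundspeed 74.4 kt

Leg 1: heading=15.4°, groundspeed=121.0 kt
Leg 2: heading=242.2°, groundspeed=102.6 kt
Leg 3: heading=249.0°, groundspeed=97.1 kt
Leg 4: heading=346.4°, groundspeed=97.1 kt
Leg 5: heading=208.4°, groundspeed=130.4 kt
Leg 6: heading=290.7°, groundspeed=74.4 kt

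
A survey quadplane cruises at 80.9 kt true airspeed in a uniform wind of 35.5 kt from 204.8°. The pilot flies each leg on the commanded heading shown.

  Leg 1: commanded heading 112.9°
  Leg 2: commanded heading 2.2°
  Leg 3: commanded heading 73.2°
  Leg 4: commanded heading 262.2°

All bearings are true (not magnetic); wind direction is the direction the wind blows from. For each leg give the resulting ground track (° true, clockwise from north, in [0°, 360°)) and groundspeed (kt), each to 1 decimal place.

Leg 1: track=89.5°, groundspeed=89.4 kt
Leg 2: track=9.0°, groundspeed=114.5 kt
Leg 3: track=58.9°, groundspeed=107.8 kt
Leg 4: track=288.0°, groundspeed=68.6 kt

Leg 1: heading 112.9°; drift -23.4° → track 89.5°, groundspeed 89.4 kt
Leg 2: heading 2.2°; drift +6.8° → track 9.0°, groundspeed 114.5 kt
Leg 3: heading 73.2°; drift -14.3° → track 58.9°, groundspeed 107.8 kt
Leg 4: heading 262.2°; drift +25.8° → track 288.0°, groundspeed 68.6 kt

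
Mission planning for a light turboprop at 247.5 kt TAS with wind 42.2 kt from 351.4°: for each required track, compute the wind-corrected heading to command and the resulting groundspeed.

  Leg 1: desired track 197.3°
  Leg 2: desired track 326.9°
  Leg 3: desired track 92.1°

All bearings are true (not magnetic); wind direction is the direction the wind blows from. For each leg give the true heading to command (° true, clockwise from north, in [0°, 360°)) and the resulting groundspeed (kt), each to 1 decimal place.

Leg 1: desired track 197.3°; wind correction +4.3° → command heading 201.6°, groundspeed 284.8 kt
Leg 2: desired track 326.9°; wind correction +4.1° → command heading 331.0°, groundspeed 208.5 kt
Leg 3: desired track 92.1°; wind correction -9.6° → command heading 82.5°, groundspeed 251.8 kt

Leg 1: heading=201.6°, groundspeed=284.8 kt
Leg 2: heading=331.0°, groundspeed=208.5 kt
Leg 3: heading=82.5°, groundspeed=251.8 kt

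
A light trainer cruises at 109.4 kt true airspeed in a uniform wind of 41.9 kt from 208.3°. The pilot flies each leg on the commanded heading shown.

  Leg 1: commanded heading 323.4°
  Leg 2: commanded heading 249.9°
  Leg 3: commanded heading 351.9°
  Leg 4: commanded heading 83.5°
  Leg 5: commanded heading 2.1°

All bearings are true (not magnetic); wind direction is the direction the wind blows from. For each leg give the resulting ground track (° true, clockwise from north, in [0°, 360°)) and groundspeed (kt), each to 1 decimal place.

Leg 1: heading 323.4°; drift +16.6° → track 340.0°, groundspeed 132.7 kt
Leg 2: heading 249.9°; drift +19.6° → track 269.5°, groundspeed 82.9 kt
Leg 3: heading 351.9°; drift +9.9° → track 1.8°, groundspeed 145.3 kt
Leg 4: heading 83.5°; drift -14.5° → track 69.0°, groundspeed 137.7 kt
Leg 5: heading 2.1°; drift +7.2° → track 9.3°, groundspeed 148.2 kt

Leg 1: track=340.0°, groundspeed=132.7 kt
Leg 2: track=269.5°, groundspeed=82.9 kt
Leg 3: track=1.8°, groundspeed=145.3 kt
Leg 4: track=69.0°, groundspeed=137.7 kt
Leg 5: track=9.3°, groundspeed=148.2 kt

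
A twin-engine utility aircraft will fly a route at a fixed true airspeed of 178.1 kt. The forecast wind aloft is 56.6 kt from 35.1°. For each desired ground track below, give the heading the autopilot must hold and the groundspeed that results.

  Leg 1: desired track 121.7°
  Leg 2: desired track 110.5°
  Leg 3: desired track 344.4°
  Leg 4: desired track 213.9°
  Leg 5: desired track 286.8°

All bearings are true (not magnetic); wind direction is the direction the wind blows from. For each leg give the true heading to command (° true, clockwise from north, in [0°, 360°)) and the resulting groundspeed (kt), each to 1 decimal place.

Leg 1: heading=103.2°, groundspeed=165.5 kt
Leg 2: heading=92.6°, groundspeed=155.2 kt
Leg 3: heading=358.6°, groundspeed=136.8 kt
Leg 4: heading=213.5°, groundspeed=234.7 kt
Leg 5: heading=304.4°, groundspeed=187.6 kt

Leg 1: desired track 121.7°; wind correction -18.5° → command heading 103.2°, groundspeed 165.5 kt
Leg 2: desired track 110.5°; wind correction -17.9° → command heading 92.6°, groundspeed 155.2 kt
Leg 3: desired track 344.4°; wind correction +14.2° → command heading 358.6°, groundspeed 136.8 kt
Leg 4: desired track 213.9°; wind correction -0.4° → command heading 213.5°, groundspeed 234.7 kt
Leg 5: desired track 286.8°; wind correction +17.6° → command heading 304.4°, groundspeed 187.6 kt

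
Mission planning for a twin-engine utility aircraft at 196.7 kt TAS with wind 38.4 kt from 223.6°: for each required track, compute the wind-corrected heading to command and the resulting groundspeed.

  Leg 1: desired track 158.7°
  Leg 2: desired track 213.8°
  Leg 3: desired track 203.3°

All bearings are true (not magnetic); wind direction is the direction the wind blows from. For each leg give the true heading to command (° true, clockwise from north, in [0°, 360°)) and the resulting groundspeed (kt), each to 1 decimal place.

Leg 1: heading=168.9°, groundspeed=177.3 kt
Leg 2: heading=215.7°, groundspeed=158.8 kt
Leg 3: heading=207.2°, groundspeed=160.2 kt

Leg 1: desired track 158.7°; wind correction +10.2° → command heading 168.9°, groundspeed 177.3 kt
Leg 2: desired track 213.8°; wind correction +1.9° → command heading 215.7°, groundspeed 158.8 kt
Leg 3: desired track 203.3°; wind correction +3.9° → command heading 207.2°, groundspeed 160.2 kt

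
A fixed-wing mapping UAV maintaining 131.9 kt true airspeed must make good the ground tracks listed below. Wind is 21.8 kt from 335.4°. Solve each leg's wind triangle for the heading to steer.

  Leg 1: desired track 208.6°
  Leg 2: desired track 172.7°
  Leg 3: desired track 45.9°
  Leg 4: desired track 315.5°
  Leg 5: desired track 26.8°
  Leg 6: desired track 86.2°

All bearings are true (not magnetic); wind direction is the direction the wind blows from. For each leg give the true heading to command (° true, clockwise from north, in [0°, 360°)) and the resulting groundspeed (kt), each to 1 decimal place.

Leg 1: heading=216.2°, groundspeed=143.8 kt
Leg 2: heading=175.5°, groundspeed=152.6 kt
Leg 3: heading=36.9°, groundspeed=123.0 kt
Leg 4: heading=318.7°, groundspeed=111.2 kt
Leg 5: heading=19.4°, groundspeed=117.2 kt
Leg 6: heading=77.3°, groundspeed=138.1 kt

Leg 1: desired track 208.6°; wind correction +7.6° → command heading 216.2°, groundspeed 143.8 kt
Leg 2: desired track 172.7°; wind correction +2.8° → command heading 175.5°, groundspeed 152.6 kt
Leg 3: desired track 45.9°; wind correction -9.0° → command heading 36.9°, groundspeed 123.0 kt
Leg 4: desired track 315.5°; wind correction +3.2° → command heading 318.7°, groundspeed 111.2 kt
Leg 5: desired track 26.8°; wind correction -7.4° → command heading 19.4°, groundspeed 117.2 kt
Leg 6: desired track 86.2°; wind correction -8.9° → command heading 77.3°, groundspeed 138.1 kt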